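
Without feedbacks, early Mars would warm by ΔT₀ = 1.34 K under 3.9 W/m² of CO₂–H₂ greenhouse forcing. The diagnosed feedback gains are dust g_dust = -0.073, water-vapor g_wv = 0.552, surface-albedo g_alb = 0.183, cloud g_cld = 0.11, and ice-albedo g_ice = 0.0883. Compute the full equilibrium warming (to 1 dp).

9.6 K

Total gain g = -0.073 + 0.552 + 0.183 + 0.11 + 0.0883 = 0.8603.
Amplification A = 1/(1 − 0.8603) = 7.158.
ΔT = 1.34 × 7.158 = 9.6 K.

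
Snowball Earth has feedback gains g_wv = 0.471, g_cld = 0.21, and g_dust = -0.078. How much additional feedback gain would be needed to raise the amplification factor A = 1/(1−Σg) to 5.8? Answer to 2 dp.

Current total gain = 0.603.
Target gain for A = 5.8: g* = 1 − 1/5.8 = 0.8276.
Additional gain needed = 0.8276 − 0.603 = 0.22.

0.22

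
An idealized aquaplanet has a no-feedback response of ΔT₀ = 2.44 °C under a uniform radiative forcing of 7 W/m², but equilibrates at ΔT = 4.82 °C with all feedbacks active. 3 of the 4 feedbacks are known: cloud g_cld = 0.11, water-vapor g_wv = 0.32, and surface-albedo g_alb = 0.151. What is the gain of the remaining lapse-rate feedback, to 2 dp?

Amplification A = ΔT/ΔT₀ = 4.82/2.44 = 1.975.
Total gain g = 1 − 1/A = 1 − 1/1.975 = 0.4937.
Known gains sum to 0.11 + 0.32 + 0.151 = 0.581.
g_lr = 0.4937 − 0.581 = -0.09.

-0.09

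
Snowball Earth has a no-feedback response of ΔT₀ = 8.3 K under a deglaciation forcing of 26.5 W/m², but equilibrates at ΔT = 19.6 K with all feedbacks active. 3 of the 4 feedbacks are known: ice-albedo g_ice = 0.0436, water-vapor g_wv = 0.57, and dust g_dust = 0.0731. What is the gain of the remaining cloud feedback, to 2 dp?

Amplification A = ΔT/ΔT₀ = 19.6/8.3 = 2.361.
Total gain g = 1 − 1/A = 1 − 1/2.361 = 0.5765.
Known gains sum to 0.0436 + 0.57 + 0.0731 = 0.6867.
g_cld = 0.5765 − 0.6867 = -0.11.

-0.11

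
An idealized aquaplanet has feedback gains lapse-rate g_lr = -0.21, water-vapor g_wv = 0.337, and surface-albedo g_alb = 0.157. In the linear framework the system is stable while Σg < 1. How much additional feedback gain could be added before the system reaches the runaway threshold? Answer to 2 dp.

0.72

Current total gain = -0.21 + 0.337 + 0.157 = 0.284.
Margin to runaway = 1 − 0.284 = 0.72.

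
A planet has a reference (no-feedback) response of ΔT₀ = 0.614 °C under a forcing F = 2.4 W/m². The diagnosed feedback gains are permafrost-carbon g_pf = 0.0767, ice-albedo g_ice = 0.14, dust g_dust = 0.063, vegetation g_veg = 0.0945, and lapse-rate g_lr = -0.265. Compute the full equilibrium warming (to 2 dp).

Total gain g = 0.0767 + 0.14 + 0.063 + 0.0945 − 0.265 = 0.1092.
Amplification A = 1/(1 − 0.1092) = 1.123.
ΔT = 0.614 × 1.123 = 0.69 °C.

0.69 °C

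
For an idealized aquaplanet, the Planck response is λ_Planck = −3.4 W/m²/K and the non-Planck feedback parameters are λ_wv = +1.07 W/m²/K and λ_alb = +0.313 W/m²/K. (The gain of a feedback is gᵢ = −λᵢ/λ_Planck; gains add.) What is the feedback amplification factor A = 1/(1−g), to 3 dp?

1.686

Convert to gains: g_wv = 1.07/3.4 = 0.3147; g_alb = 0.313/3.4 = 0.09206.
Total gain g = 0.40676.
A = 1/(1 − 0.40676) = 1.686.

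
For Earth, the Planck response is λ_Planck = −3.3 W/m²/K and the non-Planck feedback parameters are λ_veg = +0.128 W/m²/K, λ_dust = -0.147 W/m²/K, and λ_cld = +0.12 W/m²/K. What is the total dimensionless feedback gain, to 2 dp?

Convert to gains: g_veg = 0.128/3.3 = 0.03879; g_dust = -0.147/3.3 = -0.04455; g_cld = 0.12/3.3 = 0.03636.
Total gain g = 0.0306.

0.03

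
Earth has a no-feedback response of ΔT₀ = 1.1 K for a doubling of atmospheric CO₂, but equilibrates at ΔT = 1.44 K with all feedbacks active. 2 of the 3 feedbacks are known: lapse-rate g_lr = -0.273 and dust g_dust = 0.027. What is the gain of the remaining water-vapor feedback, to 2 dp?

Amplification A = ΔT/ΔT₀ = 1.44/1.1 = 1.309.
Total gain g = 1 − 1/A = 1 − 1/1.309 = 0.2361.
Known gains sum to -0.273 + 0.027 = -0.246.
g_wv = 0.2361 + 0.246 = 0.48.

0.48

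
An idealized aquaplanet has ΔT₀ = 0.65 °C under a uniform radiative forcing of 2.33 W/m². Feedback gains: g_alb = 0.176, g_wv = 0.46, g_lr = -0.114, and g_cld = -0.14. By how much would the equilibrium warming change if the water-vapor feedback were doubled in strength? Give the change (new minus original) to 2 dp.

Original: g = 0.382, ΔT = 0.65/(1−0.382) = 1.0518 °C.
With doubled water-vapor: g' = 0.842, ΔT' = 0.65/(1−0.842) = 4.1139 °C.
Change = 4.1139 − 1.0518 = 3.06 °C.

3.06 °C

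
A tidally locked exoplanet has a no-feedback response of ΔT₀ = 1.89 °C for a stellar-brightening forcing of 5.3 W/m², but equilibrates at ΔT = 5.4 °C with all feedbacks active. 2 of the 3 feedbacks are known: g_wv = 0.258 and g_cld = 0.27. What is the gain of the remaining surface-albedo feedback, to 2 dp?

0.12

Amplification A = ΔT/ΔT₀ = 5.4/1.89 = 2.857.
Total gain g = 1 − 1/A = 1 − 1/2.857 = 0.65.
Known gains sum to 0.258 + 0.27 = 0.528.
g_alb = 0.65 − 0.528 = 0.12.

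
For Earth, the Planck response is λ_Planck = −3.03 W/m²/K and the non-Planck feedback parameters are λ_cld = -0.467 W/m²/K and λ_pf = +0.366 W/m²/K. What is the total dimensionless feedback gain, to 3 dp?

-0.033

Convert to gains: g_cld = -0.467/3.03 = -0.1541; g_pf = 0.366/3.03 = 0.1208.
Total gain g = -0.0333.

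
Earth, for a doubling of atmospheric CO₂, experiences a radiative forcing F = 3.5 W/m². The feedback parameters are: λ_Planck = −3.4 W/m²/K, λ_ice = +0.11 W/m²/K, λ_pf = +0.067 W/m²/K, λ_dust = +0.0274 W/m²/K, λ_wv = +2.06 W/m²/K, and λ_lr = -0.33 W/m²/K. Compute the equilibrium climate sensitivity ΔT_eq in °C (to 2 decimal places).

Net feedback parameter λ = (−3.4) + (+0.11) + (+0.067) + (+0.0274) + (+2.06) + (-0.33) = -1.4656 W/m²/K.
ΔT = −F/λ = −3.5/(-1.4656) = 2.39 °C.

2.39 °C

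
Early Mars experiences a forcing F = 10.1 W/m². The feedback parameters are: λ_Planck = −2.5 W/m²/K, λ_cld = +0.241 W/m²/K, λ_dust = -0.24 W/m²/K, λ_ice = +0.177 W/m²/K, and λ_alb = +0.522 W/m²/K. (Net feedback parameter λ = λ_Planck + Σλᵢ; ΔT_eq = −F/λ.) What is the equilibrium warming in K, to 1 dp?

Net feedback parameter λ = (−2.5) + (+0.241) + (-0.24) + (+0.177) + (+0.522) = -1.8 W/m²/K.
ΔT = −F/λ = −10.1/(-1.8) = 5.6 K.

5.6 K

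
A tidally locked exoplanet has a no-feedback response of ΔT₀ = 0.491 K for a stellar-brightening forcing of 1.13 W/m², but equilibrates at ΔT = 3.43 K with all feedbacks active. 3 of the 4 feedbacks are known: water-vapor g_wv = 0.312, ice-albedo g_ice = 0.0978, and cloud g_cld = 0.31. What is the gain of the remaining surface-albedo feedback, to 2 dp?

0.14

Amplification A = ΔT/ΔT₀ = 3.43/0.491 = 6.986.
Total gain g = 1 − 1/A = 1 − 1/6.986 = 0.8569.
Known gains sum to 0.312 + 0.0978 + 0.31 = 0.7198.
g_alb = 0.8569 − 0.7198 = 0.14.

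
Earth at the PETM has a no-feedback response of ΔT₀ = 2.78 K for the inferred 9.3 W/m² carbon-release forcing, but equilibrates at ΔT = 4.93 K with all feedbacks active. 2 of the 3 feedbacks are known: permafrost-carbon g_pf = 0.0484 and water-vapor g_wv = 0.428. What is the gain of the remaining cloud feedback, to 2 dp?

-0.04

Amplification A = ΔT/ΔT₀ = 4.93/2.78 = 1.773.
Total gain g = 1 − 1/A = 1 − 1/1.773 = 0.436.
Known gains sum to 0.0484 + 0.428 = 0.4764.
g_cld = 0.436 − 0.4764 = -0.04.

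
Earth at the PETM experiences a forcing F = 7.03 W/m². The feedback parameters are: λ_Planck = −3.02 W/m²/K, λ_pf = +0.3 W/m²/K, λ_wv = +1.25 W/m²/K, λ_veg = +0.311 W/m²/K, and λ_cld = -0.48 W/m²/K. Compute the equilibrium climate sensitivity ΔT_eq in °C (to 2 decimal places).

Net feedback parameter λ = (−3.02) + (+0.3) + (+1.25) + (+0.311) + (-0.48) = -1.639 W/m²/K.
ΔT = −F/λ = −7.03/(-1.639) = 4.29 °C.

4.29 °C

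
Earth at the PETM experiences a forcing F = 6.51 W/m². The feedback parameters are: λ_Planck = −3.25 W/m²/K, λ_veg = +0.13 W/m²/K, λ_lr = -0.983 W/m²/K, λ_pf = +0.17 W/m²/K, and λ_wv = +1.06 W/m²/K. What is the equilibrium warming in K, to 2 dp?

Net feedback parameter λ = (−3.25) + (+0.13) + (-0.983) + (+0.17) + (+1.06) = -2.873 W/m²/K.
ΔT = −F/λ = −6.51/(-2.873) = 2.27 K.

2.27 K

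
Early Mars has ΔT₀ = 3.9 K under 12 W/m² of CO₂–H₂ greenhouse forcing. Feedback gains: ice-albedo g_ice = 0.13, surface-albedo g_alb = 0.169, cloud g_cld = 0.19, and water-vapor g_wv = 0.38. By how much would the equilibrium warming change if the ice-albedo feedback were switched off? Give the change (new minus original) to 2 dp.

Original: g = 0.869, ΔT = 3.9/(1−0.869) = 29.7710 K.
Without ice-albedo: g' = 0.739, ΔT' = 3.9/(1−0.739) = 14.9425 K.
Change = 14.9425 − 29.7710 = -14.83 K.

-14.83 K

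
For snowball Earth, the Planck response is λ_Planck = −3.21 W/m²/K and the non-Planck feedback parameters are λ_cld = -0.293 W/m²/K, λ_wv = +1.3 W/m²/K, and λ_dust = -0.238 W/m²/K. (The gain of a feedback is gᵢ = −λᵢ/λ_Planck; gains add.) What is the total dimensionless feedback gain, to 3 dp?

0.240

Convert to gains: g_cld = -0.293/3.21 = -0.09128; g_wv = 1.3/3.21 = 0.405; g_dust = -0.238/3.21 = -0.07414.
Total gain g = 0.23958.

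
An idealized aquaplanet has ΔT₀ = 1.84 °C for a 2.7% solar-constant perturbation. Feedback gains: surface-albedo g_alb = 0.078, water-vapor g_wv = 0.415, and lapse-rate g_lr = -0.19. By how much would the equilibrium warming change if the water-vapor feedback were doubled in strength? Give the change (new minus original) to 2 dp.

3.88 °C

Original: g = 0.303, ΔT = 1.84/(1−0.303) = 2.6399 °C.
With doubled water-vapor: g' = 0.718, ΔT' = 1.84/(1−0.718) = 6.5248 °C.
Change = 6.5248 − 2.6399 = 3.88 °C.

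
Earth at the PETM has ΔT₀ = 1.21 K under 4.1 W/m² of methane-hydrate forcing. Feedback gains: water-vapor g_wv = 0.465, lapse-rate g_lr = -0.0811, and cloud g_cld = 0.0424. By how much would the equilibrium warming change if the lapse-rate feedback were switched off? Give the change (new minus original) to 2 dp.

Original: g = 0.4263, ΔT = 1.21/(1−0.4263) = 2.1091 K.
Without lapse-rate: g' = 0.5074, ΔT' = 1.21/(1−0.5074) = 2.4564 K.
Change = 2.4564 − 2.1091 = 0.35 K.

0.35 K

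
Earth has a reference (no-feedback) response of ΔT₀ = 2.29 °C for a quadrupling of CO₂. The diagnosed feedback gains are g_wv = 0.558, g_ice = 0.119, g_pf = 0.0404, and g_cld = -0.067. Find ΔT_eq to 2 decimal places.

Total gain g = 0.558 + 0.119 + 0.0404 − 0.067 = 0.6504.
Amplification A = 1/(1 − 0.6504) = 2.86.
ΔT = 2.29 × 2.86 = 6.55 °C.

6.55 °C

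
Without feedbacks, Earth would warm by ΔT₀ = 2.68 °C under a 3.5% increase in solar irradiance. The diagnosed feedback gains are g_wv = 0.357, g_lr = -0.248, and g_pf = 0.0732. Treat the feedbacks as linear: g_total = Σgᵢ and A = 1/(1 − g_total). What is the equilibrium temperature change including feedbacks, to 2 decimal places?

Total gain g = 0.357 − 0.248 + 0.0732 = 0.1822.
Amplification A = 1/(1 − 0.1822) = 1.223.
ΔT = 2.68 × 1.223 = 3.28 °C.

3.28 °C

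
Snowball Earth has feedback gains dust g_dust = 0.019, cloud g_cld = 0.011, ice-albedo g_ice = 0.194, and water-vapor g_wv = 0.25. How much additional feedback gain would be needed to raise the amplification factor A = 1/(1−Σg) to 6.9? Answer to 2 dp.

0.38

Current total gain = 0.474.
Target gain for A = 6.9: g* = 1 − 1/6.9 = 0.8551.
Additional gain needed = 0.8551 − 0.474 = 0.38.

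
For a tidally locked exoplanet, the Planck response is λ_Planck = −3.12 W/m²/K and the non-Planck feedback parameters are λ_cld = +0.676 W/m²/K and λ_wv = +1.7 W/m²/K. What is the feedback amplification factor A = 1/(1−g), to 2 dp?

Convert to gains: g_cld = 0.676/3.12 = 0.2167; g_wv = 1.7/3.12 = 0.5449.
Total gain g = 0.7616.
A = 1/(1 − 0.7616) = 4.19.

4.19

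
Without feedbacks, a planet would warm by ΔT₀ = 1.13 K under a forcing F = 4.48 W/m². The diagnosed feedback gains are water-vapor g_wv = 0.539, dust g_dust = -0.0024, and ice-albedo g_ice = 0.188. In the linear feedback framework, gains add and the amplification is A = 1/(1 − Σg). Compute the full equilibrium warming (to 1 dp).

Total gain g = 0.539 − 0.0024 + 0.188 = 0.7246.
Amplification A = 1/(1 − 0.7246) = 3.631.
ΔT = 1.13 × 3.631 = 4.1 K.

4.1 K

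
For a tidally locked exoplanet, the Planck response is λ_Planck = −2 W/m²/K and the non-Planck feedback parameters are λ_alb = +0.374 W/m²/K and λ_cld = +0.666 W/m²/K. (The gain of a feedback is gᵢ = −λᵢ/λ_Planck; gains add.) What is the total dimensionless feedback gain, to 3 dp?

0.520

Convert to gains: g_alb = 0.374/2 = 0.187; g_cld = 0.666/2 = 0.333.
Total gain g = 0.52.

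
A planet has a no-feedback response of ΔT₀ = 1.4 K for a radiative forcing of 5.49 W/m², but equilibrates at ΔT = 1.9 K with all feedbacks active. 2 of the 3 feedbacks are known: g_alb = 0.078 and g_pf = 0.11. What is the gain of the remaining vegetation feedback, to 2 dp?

0.08

Amplification A = ΔT/ΔT₀ = 1.9/1.4 = 1.357.
Total gain g = 1 − 1/A = 1 − 1/1.357 = 0.2631.
Known gains sum to 0.078 + 0.11 = 0.188.
g_veg = 0.2631 − 0.188 = 0.08.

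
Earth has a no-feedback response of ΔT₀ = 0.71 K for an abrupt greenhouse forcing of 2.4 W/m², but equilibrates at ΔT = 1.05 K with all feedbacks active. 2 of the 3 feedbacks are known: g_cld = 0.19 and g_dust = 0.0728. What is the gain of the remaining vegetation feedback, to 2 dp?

Amplification A = ΔT/ΔT₀ = 1.05/0.71 = 1.479.
Total gain g = 1 − 1/A = 1 − 1/1.479 = 0.3239.
Known gains sum to 0.19 + 0.0728 = 0.2628.
g_veg = 0.3239 − 0.2628 = 0.06.

0.06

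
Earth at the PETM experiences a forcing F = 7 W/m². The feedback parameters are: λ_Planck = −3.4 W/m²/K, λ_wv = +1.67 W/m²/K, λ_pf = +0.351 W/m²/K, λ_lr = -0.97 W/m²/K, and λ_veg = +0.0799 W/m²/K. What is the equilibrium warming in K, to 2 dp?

Net feedback parameter λ = (−3.4) + (+1.67) + (+0.351) + (-0.97) + (+0.0799) = -2.2691 W/m²/K.
ΔT = −F/λ = −7/(-2.2691) = 3.08 K.

3.08 K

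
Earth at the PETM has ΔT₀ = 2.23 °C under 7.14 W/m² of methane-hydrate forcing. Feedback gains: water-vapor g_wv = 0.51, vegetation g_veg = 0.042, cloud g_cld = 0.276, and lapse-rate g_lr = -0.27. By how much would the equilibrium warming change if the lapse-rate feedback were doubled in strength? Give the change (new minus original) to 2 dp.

-1.91 °C

Original: g = 0.558, ΔT = 2.23/(1−0.558) = 5.0452 °C.
With doubled lapse-rate: g' = 0.288, ΔT' = 2.23/(1−0.288) = 3.1320 °C.
Change = 3.1320 − 5.0452 = -1.91 °C.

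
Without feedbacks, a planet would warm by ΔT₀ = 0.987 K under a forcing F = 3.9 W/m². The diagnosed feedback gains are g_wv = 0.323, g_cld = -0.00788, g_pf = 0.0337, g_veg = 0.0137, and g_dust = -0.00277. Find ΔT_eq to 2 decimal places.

1.54 K

Total gain g = 0.323 − 0.00788 + 0.0337 + 0.0137 − 0.00277 = 0.35975.
Amplification A = 1/(1 − 0.35975) = 1.562.
ΔT = 0.987 × 1.562 = 1.54 K.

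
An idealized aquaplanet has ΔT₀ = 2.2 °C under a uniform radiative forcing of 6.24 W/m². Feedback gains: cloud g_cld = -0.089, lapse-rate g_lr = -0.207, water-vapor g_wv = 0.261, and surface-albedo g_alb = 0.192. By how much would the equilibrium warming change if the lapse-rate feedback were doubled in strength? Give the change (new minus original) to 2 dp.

-0.51 °C

Original: g = 0.157, ΔT = 2.2/(1−0.157) = 2.6097 °C.
With doubled lapse-rate: g' = -0.05, ΔT' = 2.2/(1+0.05) = 2.0952 °C.
Change = 2.0952 − 2.6097 = -0.51 °C.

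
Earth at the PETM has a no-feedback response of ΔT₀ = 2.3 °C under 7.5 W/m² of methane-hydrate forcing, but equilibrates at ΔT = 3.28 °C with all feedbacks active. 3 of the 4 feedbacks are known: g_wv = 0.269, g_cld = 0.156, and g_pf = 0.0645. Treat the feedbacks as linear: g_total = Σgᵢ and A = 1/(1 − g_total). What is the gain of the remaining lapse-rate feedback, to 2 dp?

Amplification A = ΔT/ΔT₀ = 3.28/2.3 = 1.426.
Total gain g = 1 − 1/A = 1 − 1/1.426 = 0.2987.
Known gains sum to 0.269 + 0.156 + 0.0645 = 0.4895.
g_lr = 0.2987 − 0.4895 = -0.19.

-0.19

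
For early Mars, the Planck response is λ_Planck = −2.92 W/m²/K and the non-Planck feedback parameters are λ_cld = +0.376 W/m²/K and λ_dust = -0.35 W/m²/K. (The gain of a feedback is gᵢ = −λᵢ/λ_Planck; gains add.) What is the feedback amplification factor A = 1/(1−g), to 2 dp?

Convert to gains: g_cld = 0.376/2.92 = 0.1288; g_dust = -0.35/2.92 = -0.1199.
Total gain g = 0.0089.
A = 1/(1 − 0.0089) = 1.01.

1.01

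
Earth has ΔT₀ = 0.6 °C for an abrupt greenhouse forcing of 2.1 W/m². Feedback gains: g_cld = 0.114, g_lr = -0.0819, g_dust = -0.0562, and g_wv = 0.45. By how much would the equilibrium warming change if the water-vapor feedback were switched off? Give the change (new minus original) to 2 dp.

-0.46 °C

Original: g = 0.4259, ΔT = 0.6/(1−0.4259) = 1.0451 °C.
Without water-vapor: g' = -0.0241, ΔT' = 0.6/(1+0.0241) = 0.5859 °C.
Change = 0.5859 − 1.0451 = -0.46 °C.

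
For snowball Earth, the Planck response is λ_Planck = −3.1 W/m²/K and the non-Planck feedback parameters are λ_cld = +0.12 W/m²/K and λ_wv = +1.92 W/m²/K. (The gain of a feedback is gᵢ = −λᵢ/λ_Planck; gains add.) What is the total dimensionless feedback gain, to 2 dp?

Convert to gains: g_cld = 0.12/3.1 = 0.03871; g_wv = 1.92/3.1 = 0.6194.
Total gain g = 0.65811.

0.66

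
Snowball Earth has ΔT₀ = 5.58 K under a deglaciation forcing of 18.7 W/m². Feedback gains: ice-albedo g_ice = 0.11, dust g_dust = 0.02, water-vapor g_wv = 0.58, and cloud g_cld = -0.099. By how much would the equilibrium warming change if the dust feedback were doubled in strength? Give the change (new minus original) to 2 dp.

0.78 K

Original: g = 0.611, ΔT = 5.58/(1−0.611) = 14.3445 K.
With doubled dust: g' = 0.631, ΔT' = 5.58/(1−0.631) = 15.1220 K.
Change = 15.1220 − 14.3445 = 0.78 K.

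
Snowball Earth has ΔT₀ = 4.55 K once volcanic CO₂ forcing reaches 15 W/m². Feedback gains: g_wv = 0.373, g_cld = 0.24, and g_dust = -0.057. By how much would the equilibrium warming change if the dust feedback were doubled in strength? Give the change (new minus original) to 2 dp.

Original: g = 0.556, ΔT = 4.55/(1−0.556) = 10.2477 K.
With doubled dust: g' = 0.499, ΔT' = 4.55/(1−0.499) = 9.0818 K.
Change = 9.0818 − 10.2477 = -1.17 K.

-1.17 K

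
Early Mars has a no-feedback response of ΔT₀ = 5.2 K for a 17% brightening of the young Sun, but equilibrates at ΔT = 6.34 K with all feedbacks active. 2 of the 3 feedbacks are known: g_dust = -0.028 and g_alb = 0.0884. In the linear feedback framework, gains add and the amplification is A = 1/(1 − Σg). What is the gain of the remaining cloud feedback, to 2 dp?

0.12

Amplification A = ΔT/ΔT₀ = 6.34/5.2 = 1.219.
Total gain g = 1 − 1/A = 1 − 1/1.219 = 0.1797.
Known gains sum to -0.028 + 0.0884 = 0.0604.
g_cld = 0.1797 − 0.0604 = 0.12.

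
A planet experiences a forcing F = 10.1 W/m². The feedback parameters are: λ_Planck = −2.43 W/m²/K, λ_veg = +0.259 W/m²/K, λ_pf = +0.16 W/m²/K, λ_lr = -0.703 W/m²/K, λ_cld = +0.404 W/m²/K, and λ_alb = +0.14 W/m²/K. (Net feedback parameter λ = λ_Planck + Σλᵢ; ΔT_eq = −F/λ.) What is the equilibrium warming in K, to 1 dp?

4.7 K

Net feedback parameter λ = (−2.43) + (+0.259) + (+0.16) + (-0.703) + (+0.404) + (+0.14) = -2.17 W/m²/K.
ΔT = −F/λ = −10.1/(-2.17) = 4.7 K.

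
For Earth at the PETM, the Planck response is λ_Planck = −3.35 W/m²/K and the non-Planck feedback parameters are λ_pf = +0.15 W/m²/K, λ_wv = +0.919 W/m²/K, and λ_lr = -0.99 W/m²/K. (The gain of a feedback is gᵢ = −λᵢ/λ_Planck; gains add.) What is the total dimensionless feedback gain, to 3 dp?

0.024

Convert to gains: g_pf = 0.15/3.35 = 0.04478; g_wv = 0.919/3.35 = 0.2743; g_lr = -0.99/3.35 = -0.2955.
Total gain g = 0.02358.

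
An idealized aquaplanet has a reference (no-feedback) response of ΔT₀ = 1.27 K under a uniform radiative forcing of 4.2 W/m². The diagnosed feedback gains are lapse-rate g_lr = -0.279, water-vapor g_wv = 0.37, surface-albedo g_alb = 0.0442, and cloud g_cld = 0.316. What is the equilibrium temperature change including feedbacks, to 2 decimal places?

2.31 K

Total gain g = -0.279 + 0.37 + 0.0442 + 0.316 = 0.4512.
Amplification A = 1/(1 − 0.4512) = 1.822.
ΔT = 1.27 × 1.822 = 2.31 K.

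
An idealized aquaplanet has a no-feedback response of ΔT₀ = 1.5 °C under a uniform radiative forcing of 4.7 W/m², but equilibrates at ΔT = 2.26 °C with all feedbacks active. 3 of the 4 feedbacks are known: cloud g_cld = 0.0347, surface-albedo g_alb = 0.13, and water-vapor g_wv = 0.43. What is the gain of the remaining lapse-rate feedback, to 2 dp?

Amplification A = ΔT/ΔT₀ = 2.26/1.5 = 1.507.
Total gain g = 1 − 1/A = 1 − 1/1.507 = 0.3364.
Known gains sum to 0.0347 + 0.13 + 0.43 = 0.5947.
g_lr = 0.3364 − 0.5947 = -0.26.

-0.26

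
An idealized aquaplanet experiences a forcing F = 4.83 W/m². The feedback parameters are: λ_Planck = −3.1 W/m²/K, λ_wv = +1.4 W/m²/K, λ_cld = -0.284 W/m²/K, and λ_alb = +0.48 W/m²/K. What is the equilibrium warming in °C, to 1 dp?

Net feedback parameter λ = (−3.1) + (+1.4) + (-0.284) + (+0.48) = -1.504 W/m²/K.
ΔT = −F/λ = −4.83/(-1.504) = 3.2 °C.

3.2 °C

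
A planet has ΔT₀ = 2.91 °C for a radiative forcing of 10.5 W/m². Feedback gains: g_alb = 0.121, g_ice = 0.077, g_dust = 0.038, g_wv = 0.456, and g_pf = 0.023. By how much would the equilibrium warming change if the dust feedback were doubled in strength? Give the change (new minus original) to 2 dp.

1.57 °C

Original: g = 0.715, ΔT = 2.91/(1−0.715) = 10.2105 °C.
With doubled dust: g' = 0.753, ΔT' = 2.91/(1−0.753) = 11.7814 °C.
Change = 11.7814 − 10.2105 = 1.57 °C.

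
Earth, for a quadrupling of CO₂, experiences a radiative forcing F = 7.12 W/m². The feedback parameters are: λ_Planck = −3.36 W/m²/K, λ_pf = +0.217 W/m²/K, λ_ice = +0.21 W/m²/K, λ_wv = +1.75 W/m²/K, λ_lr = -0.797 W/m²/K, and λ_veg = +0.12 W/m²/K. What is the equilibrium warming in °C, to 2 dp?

Net feedback parameter λ = (−3.36) + (+0.217) + (+0.21) + (+1.75) + (-0.797) + (+0.12) = -1.86 W/m²/K.
ΔT = −F/λ = −7.12/(-1.86) = 3.83 °C.

3.83 °C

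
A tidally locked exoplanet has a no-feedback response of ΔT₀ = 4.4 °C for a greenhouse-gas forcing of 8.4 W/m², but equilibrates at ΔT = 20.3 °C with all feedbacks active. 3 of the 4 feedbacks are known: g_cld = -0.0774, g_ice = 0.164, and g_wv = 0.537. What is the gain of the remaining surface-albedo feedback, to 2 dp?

0.16

Amplification A = ΔT/ΔT₀ = 20.3/4.4 = 4.614.
Total gain g = 1 − 1/A = 1 − 1/4.614 = 0.7833.
Known gains sum to -0.0774 + 0.164 + 0.537 = 0.6236.
g_alb = 0.7833 − 0.6236 = 0.16.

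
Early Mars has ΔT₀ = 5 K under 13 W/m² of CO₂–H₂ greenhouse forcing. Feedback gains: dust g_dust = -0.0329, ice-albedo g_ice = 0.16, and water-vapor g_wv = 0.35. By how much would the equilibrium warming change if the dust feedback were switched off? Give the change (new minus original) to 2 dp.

0.64 K

Original: g = 0.4771, ΔT = 5/(1−0.4771) = 9.5621 K.
Without dust: g' = 0.51, ΔT' = 5/(1−0.51) = 10.2041 K.
Change = 10.2041 − 9.5621 = 0.64 K.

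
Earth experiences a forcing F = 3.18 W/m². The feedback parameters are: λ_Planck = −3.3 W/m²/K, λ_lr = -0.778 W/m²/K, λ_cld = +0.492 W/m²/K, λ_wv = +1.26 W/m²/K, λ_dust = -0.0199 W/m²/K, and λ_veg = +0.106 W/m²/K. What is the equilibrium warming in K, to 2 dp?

Net feedback parameter λ = (−3.3) + (-0.778) + (+0.492) + (+1.26) + (-0.0199) + (+0.106) = -2.2399 W/m²/K.
ΔT = −F/λ = −3.18/(-2.2399) = 1.42 K.

1.42 K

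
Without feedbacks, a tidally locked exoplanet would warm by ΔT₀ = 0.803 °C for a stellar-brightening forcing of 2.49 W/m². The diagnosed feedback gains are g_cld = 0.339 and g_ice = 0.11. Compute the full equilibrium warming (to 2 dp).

1.46 °C

Total gain g = 0.339 + 0.11 = 0.449.
Amplification A = 1/(1 − 0.449) = 1.815.
ΔT = 0.803 × 1.815 = 1.46 °C.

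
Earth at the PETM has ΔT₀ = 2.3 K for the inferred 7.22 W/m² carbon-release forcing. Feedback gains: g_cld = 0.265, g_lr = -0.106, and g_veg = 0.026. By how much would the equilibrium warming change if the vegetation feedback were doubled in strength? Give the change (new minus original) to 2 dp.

Original: g = 0.185, ΔT = 2.3/(1−0.185) = 2.8221 K.
With doubled vegetation: g' = 0.211, ΔT' = 2.3/(1−0.211) = 2.9151 K.
Change = 2.9151 − 2.8221 = 0.09 K.

0.09 K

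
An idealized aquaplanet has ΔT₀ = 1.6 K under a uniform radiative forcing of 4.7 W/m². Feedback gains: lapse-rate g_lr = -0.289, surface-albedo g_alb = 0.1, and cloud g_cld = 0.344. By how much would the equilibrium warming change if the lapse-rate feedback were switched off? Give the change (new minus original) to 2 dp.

0.98 K

Original: g = 0.155, ΔT = 1.6/(1−0.155) = 1.8935 K.
Without lapse-rate: g' = 0.444, ΔT' = 1.6/(1−0.444) = 2.8777 K.
Change = 2.8777 − 1.8935 = 0.98 K.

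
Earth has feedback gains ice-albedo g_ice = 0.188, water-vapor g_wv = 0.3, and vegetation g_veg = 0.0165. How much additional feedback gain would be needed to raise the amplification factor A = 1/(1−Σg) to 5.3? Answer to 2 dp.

Current total gain = 0.5045.
Target gain for A = 5.3: g* = 1 − 1/5.3 = 0.8113.
Additional gain needed = 0.8113 − 0.5045 = 0.31.

0.31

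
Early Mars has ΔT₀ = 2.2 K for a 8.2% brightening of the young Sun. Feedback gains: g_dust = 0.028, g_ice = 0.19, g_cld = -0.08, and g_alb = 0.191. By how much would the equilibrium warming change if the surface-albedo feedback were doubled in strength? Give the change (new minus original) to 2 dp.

1.30 K

Original: g = 0.329, ΔT = 2.2/(1−0.329) = 3.2787 K.
With doubled surface-albedo: g' = 0.52, ΔT' = 2.2/(1−0.52) = 4.5833 K.
Change = 4.5833 − 3.2787 = 1.30 K.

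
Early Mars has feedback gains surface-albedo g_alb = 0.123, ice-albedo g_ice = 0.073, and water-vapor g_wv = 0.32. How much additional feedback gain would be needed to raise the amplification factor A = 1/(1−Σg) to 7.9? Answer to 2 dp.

0.36

Current total gain = 0.516.
Target gain for A = 7.9: g* = 1 − 1/7.9 = 0.8734.
Additional gain needed = 0.8734 − 0.516 = 0.36.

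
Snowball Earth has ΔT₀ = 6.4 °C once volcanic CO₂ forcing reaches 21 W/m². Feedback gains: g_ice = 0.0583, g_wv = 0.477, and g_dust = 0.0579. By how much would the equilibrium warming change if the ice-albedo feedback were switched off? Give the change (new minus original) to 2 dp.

-1.97 °C

Original: g = 0.5932, ΔT = 6.4/(1−0.5932) = 15.7325 °C.
Without ice-albedo: g' = 0.5349, ΔT' = 6.4/(1−0.5349) = 13.7605 °C.
Change = 13.7605 − 15.7325 = -1.97 °C.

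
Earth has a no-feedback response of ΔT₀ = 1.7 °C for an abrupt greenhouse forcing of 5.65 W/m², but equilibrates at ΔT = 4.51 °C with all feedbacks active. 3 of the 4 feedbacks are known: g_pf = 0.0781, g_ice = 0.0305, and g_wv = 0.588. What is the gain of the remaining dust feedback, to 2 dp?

-0.07

Amplification A = ΔT/ΔT₀ = 4.51/1.7 = 2.653.
Total gain g = 1 − 1/A = 1 − 1/2.653 = 0.6231.
Known gains sum to 0.0781 + 0.0305 + 0.588 = 0.6966.
g_dust = 0.6231 − 0.6966 = -0.07.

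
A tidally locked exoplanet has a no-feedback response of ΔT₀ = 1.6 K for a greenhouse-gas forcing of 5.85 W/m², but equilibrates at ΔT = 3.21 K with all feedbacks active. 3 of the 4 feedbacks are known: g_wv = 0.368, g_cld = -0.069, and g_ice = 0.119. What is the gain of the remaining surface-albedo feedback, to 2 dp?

0.08

Amplification A = ΔT/ΔT₀ = 3.21/1.6 = 2.006.
Total gain g = 1 − 1/A = 1 − 1/2.006 = 0.5015.
Known gains sum to 0.368 − 0.069 + 0.119 = 0.418.
g_alb = 0.5015 − 0.418 = 0.08.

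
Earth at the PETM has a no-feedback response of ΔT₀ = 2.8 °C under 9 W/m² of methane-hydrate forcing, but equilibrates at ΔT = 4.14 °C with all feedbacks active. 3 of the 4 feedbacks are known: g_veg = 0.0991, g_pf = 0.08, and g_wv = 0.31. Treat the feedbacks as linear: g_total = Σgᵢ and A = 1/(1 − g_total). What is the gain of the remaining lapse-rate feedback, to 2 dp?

Amplification A = ΔT/ΔT₀ = 4.14/2.8 = 1.479.
Total gain g = 1 − 1/A = 1 − 1/1.479 = 0.3239.
Known gains sum to 0.0991 + 0.08 + 0.31 = 0.4891.
g_lr = 0.3239 − 0.4891 = -0.17.

-0.17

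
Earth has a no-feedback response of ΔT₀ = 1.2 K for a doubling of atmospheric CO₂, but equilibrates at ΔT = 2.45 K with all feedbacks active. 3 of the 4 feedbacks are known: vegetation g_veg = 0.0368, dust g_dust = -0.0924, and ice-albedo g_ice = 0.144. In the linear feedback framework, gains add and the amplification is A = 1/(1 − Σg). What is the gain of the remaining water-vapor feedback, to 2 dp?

0.42

Amplification A = ΔT/ΔT₀ = 2.45/1.2 = 2.042.
Total gain g = 1 − 1/A = 1 − 1/2.042 = 0.5103.
Known gains sum to 0.0368 − 0.0924 + 0.144 = 0.0884.
g_wv = 0.5103 − 0.0884 = 0.42.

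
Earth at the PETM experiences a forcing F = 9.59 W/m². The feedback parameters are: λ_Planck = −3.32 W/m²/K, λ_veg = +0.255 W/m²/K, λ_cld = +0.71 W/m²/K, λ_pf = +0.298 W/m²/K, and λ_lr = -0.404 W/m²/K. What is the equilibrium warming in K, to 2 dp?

Net feedback parameter λ = (−3.32) + (+0.255) + (+0.71) + (+0.298) + (-0.404) = -2.461 W/m²/K.
ΔT = −F/λ = −9.59/(-2.461) = 3.90 K.

3.90 K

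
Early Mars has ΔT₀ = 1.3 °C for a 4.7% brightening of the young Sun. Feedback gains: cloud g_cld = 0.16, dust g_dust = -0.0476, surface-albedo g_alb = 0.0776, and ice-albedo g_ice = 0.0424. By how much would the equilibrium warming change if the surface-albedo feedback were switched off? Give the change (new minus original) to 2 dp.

-0.16 °C

Original: g = 0.2324, ΔT = 1.3/(1−0.2324) = 1.6936 °C.
Without surface-albedo: g' = 0.1548, ΔT' = 1.3/(1−0.1548) = 1.5381 °C.
Change = 1.5381 − 1.6936 = -0.16 °C.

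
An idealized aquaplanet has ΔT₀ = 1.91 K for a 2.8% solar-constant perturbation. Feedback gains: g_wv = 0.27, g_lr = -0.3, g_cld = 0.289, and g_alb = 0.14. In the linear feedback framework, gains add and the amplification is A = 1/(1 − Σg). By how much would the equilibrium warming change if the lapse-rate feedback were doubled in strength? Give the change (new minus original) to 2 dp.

-1.06 K

Original: g = 0.399, ΔT = 1.91/(1−0.399) = 3.1780 K.
With doubled lapse-rate: g' = 0.099, ΔT' = 1.91/(1−0.099) = 2.1199 K.
Change = 2.1199 − 3.1780 = -1.06 K.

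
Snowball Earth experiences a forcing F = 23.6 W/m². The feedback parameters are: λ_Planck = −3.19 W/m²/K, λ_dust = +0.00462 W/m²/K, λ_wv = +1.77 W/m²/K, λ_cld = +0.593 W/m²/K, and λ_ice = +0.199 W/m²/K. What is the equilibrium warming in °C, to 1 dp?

37.9 °C

Net feedback parameter λ = (−3.19) + (+0.00462) + (+1.77) + (+0.593) + (+0.199) = -0.62338 W/m²/K.
ΔT = −F/λ = −23.6/(-0.62338) = 37.9 °C.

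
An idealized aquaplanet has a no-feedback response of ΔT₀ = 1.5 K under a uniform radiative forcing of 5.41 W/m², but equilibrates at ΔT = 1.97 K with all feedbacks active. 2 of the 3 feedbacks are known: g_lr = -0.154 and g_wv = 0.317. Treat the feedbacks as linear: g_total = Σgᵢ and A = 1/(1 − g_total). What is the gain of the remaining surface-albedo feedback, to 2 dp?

Amplification A = ΔT/ΔT₀ = 1.97/1.5 = 1.313.
Total gain g = 1 − 1/A = 1 − 1/1.313 = 0.2384.
Known gains sum to -0.154 + 0.317 = 0.163.
g_alb = 0.2384 − 0.163 = 0.08.

0.08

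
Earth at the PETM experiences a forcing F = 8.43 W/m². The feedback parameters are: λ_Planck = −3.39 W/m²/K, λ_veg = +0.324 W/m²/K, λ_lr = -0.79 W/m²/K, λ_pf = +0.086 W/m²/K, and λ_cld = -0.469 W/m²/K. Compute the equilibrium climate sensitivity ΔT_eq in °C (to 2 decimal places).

Net feedback parameter λ = (−3.39) + (+0.324) + (-0.79) + (+0.086) + (-0.469) = -4.239 W/m²/K.
ΔT = −F/λ = −8.43/(-4.239) = 1.99 °C.

1.99 °C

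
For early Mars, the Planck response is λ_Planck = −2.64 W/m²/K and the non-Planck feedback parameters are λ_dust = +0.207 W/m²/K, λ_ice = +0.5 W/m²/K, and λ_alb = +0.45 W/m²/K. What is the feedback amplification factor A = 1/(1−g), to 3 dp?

1.780

Convert to gains: g_dust = 0.207/2.64 = 0.07841; g_ice = 0.5/2.64 = 0.1894; g_alb = 0.45/2.64 = 0.1705.
Total gain g = 0.43831.
A = 1/(1 − 0.43831) = 1.780.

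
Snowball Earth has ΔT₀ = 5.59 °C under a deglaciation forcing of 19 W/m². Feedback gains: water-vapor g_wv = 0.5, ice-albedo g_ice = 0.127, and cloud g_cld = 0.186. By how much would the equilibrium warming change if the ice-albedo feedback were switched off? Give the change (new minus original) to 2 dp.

Original: g = 0.813, ΔT = 5.59/(1−0.813) = 29.8930 °C.
Without ice-albedo: g' = 0.686, ΔT' = 5.59/(1−0.686) = 17.8025 °C.
Change = 17.8025 − 29.8930 = -12.09 °C.

-12.09 °C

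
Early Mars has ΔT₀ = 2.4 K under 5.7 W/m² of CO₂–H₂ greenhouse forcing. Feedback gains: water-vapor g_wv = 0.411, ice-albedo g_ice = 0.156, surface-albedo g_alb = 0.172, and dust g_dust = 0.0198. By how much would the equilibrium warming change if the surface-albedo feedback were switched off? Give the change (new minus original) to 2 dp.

-4.14 K

Original: g = 0.7588, ΔT = 2.4/(1−0.7588) = 9.9502 K.
Without surface-albedo: g' = 0.5868, ΔT' = 2.4/(1−0.5868) = 5.8083 K.
Change = 5.8083 − 9.9502 = -4.14 K.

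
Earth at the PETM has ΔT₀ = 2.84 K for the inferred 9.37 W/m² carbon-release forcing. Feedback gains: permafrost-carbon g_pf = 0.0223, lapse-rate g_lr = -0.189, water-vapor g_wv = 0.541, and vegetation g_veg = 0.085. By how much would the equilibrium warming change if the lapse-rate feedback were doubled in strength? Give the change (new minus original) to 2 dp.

Original: g = 0.4593, ΔT = 2.84/(1−0.4593) = 5.2525 K.
With doubled lapse-rate: g' = 0.2703, ΔT' = 2.84/(1−0.2703) = 3.8920 K.
Change = 3.8920 − 5.2525 = -1.36 K.

-1.36 K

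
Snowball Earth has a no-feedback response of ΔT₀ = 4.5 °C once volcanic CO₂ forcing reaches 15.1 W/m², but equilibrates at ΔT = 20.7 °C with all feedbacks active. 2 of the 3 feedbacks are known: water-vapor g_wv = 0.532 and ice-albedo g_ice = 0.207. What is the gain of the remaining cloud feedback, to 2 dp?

0.04

Amplification A = ΔT/ΔT₀ = 20.7/4.5 = 4.6.
Total gain g = 1 − 1/A = 1 − 1/4.6 = 0.7826.
Known gains sum to 0.532 + 0.207 = 0.739.
g_cld = 0.7826 − 0.739 = 0.04.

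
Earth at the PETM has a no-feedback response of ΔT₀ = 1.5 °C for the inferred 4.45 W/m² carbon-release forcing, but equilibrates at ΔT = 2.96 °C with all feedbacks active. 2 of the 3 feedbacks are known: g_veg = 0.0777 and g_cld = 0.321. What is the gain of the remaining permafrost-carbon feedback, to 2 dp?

0.09

Amplification A = ΔT/ΔT₀ = 2.96/1.5 = 1.973.
Total gain g = 1 − 1/A = 1 − 1/1.973 = 0.4932.
Known gains sum to 0.0777 + 0.321 = 0.3987.
g_pf = 0.4932 − 0.3987 = 0.09.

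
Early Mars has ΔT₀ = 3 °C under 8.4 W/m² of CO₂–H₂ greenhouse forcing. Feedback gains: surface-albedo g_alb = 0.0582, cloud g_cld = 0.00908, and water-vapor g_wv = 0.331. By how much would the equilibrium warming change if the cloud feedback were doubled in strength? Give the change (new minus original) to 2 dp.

0.08 °C

Original: g = 0.39828, ΔT = 3/(1−0.39828) = 4.9857 °C.
With doubled cloud: g' = 0.40736, ΔT' = 3/(1−0.40736) = 5.0621 °C.
Change = 5.0621 − 4.9857 = 0.08 °C.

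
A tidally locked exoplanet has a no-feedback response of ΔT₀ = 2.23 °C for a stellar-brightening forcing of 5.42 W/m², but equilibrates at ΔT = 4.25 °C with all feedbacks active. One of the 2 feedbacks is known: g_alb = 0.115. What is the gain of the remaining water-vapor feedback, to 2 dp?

0.36

Amplification A = ΔT/ΔT₀ = 4.25/2.23 = 1.906.
Total gain g = 1 − 1/A = 1 − 1/1.906 = 0.4753.
The known gain is 0.115.
g_wv = 0.4753 − 0.115 = 0.36.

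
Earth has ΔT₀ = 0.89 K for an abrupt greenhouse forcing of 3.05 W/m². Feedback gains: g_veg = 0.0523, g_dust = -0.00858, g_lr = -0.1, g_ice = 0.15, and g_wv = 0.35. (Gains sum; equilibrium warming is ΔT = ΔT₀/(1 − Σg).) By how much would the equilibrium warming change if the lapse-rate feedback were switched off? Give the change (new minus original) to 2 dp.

0.35 K

Original: g = 0.44372, ΔT = 0.89/(1−0.44372) = 1.5999 K.
Without lapse-rate: g' = 0.54372, ΔT' = 0.89/(1−0.54372) = 1.9506 K.
Change = 1.9506 − 1.5999 = 0.35 K.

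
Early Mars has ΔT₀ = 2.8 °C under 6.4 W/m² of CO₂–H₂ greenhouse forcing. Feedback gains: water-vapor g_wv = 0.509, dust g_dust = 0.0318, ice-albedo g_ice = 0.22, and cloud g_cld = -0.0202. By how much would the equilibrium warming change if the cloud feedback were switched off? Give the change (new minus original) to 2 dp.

0.91 °C

Original: g = 0.7406, ΔT = 2.8/(1−0.7406) = 10.7941 °C.
Without cloud: g' = 0.7608, ΔT' = 2.8/(1−0.7608) = 11.7057 °C.
Change = 11.7057 − 10.7941 = 0.91 °C.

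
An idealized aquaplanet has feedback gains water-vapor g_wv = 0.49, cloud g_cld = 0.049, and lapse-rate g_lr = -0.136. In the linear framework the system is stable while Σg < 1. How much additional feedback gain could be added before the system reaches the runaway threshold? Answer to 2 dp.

Current total gain = 0.49 + 0.049 − 0.136 = 0.403.
Margin to runaway = 1 − 0.403 = 0.60.

0.60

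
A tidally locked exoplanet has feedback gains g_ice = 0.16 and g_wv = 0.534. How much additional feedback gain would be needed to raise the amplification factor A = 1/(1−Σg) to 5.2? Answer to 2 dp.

0.11

Current total gain = 0.694.
Target gain for A = 5.2: g* = 1 − 1/5.2 = 0.8077.
Additional gain needed = 0.8077 − 0.694 = 0.11.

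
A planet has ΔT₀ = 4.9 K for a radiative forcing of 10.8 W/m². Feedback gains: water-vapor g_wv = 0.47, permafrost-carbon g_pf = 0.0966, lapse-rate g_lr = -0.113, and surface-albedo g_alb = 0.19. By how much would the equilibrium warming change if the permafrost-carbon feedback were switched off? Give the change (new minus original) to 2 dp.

Original: g = 0.6436, ΔT = 4.9/(1−0.6436) = 13.7486 K.
Without permafrost-carbon: g' = 0.547, ΔT' = 4.9/(1−0.547) = 10.8168 K.
Change = 10.8168 − 13.7486 = -2.93 K.

-2.93 K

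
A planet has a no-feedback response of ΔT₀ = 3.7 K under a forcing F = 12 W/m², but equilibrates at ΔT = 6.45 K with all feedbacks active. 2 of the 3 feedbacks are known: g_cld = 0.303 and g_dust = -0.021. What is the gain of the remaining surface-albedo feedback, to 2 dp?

0.14

Amplification A = ΔT/ΔT₀ = 6.45/3.7 = 1.743.
Total gain g = 1 − 1/A = 1 − 1/1.743 = 0.4263.
Known gains sum to 0.303 − 0.021 = 0.282.
g_alb = 0.4263 − 0.282 = 0.14.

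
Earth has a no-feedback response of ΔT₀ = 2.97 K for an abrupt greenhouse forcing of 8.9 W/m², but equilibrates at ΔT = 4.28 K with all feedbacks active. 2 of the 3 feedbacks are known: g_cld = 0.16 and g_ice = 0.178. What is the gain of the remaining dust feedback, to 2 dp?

Amplification A = ΔT/ΔT₀ = 4.28/2.97 = 1.441.
Total gain g = 1 − 1/A = 1 − 1/1.441 = 0.306.
Known gains sum to 0.16 + 0.178 = 0.338.
g_dust = 0.306 − 0.338 = -0.03.

-0.03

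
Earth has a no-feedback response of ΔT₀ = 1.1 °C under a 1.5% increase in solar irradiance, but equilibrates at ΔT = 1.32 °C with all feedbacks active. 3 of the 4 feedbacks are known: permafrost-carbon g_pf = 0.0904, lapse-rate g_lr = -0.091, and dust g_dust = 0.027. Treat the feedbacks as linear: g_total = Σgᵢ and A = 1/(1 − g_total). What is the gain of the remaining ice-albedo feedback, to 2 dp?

Amplification A = ΔT/ΔT₀ = 1.32/1.1 = 1.2.
Total gain g = 1 − 1/A = 1 − 1/1.2 = 0.1667.
Known gains sum to 0.0904 − 0.091 + 0.027 = 0.0264.
g_ice = 0.1667 − 0.0264 = 0.14.

0.14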